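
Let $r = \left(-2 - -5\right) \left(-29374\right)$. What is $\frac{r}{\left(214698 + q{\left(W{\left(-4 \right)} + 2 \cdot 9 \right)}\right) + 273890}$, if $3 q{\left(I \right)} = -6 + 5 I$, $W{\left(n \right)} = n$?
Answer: $- \frac{132183}{732914} \approx -0.18035$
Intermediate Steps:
$r = -88122$ ($r = \left(-2 + 5\right) \left(-29374\right) = 3 \left(-29374\right) = -88122$)
$q{\left(I \right)} = -2 + \frac{5 I}{3}$ ($q{\left(I \right)} = \frac{-6 + 5 I}{3} = -2 + \frac{5 I}{3}$)
$\frac{r}{\left(214698 + q{\left(W{\left(-4 \right)} + 2 \cdot 9 \right)}\right) + 273890} = - \frac{88122}{\left(214698 - \left(2 - \frac{5 \left(-4 + 2 \cdot 9\right)}{3}\right)\right) + 273890} = - \frac{88122}{\left(214698 - \left(2 - \frac{5 \left(-4 + 18\right)}{3}\right)\right) + 273890} = - \frac{88122}{\left(214698 + \left(-2 + \frac{5}{3} \cdot 14\right)\right) + 273890} = - \frac{88122}{\left(214698 + \left(-2 + \frac{70}{3}\right)\right) + 273890} = - \frac{88122}{\left(214698 + \frac{64}{3}\right) + 273890} = - \frac{88122}{\frac{644158}{3} + 273890} = - \frac{88122}{\frac{1465828}{3}} = \left(-88122\right) \frac{3}{1465828} = - \frac{132183}{732914}$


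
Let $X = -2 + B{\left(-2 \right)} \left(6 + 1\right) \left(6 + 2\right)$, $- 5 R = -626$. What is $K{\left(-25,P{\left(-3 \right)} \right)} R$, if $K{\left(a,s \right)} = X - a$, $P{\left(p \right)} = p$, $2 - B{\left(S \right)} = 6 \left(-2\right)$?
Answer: $\frac{505182}{5} \approx 1.0104 \cdot 10^{5}$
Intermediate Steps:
$R = \frac{626}{5}$ ($R = \left(- \frac{1}{5}\right) \left(-626\right) = \frac{626}{5} \approx 125.2$)
$B{\left(S \right)} = 14$ ($B{\left(S \right)} = 2 - 6 \left(-2\right) = 2 - -12 = 2 + 12 = 14$)
$X = 782$ ($X = -2 + 14 \left(6 + 1\right) \left(6 + 2\right) = -2 + 14 \cdot 7 \cdot 8 = -2 + 14 \cdot 56 = -2 + 784 = 782$)
$K{\left(a,s \right)} = 782 - a$
$K{\left(-25,P{\left(-3 \right)} \right)} R = \left(782 - -25\right) \frac{626}{5} = \left(782 + 25\right) \frac{626}{5} = 807 \cdot \frac{626}{5} = \frac{505182}{5}$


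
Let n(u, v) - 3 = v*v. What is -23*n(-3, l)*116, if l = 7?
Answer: -138736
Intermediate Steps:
n(u, v) = 3 + v² (n(u, v) = 3 + v*v = 3 + v²)
-23*n(-3, l)*116 = -23*(3 + 7²)*116 = -23*(3 + 49)*116 = -23*52*116 = -1196*116 = -138736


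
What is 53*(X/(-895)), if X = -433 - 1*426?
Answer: 45527/895 ≈ 50.868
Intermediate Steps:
X = -859 (X = -433 - 426 = -859)
53*(X/(-895)) = 53*(-859/(-895)) = 53*(-859*(-1/895)) = 53*(859/895) = 45527/895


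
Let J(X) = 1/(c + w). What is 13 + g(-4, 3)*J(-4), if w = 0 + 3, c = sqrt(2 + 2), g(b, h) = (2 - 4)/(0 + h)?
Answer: 193/15 ≈ 12.867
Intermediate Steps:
g(b, h) = -2/h
c = 2 (c = sqrt(4) = 2)
w = 3
J(X) = 1/5 (J(X) = 1/(2 + 3) = 1/5)
13 + g(-4, 3)*J(-4) = 13 - 2/3*(1/5) = 13 - 2*1/3*(1/5) = 13 - 2/3*1/5 = 13 - 2/15 = 193/15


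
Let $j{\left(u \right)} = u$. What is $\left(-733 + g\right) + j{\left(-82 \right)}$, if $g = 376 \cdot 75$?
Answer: $27385$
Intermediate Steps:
$g = 28200$
$\left(-733 + g\right) + j{\left(-82 \right)} = \left(-733 + 28200\right) - 82 = 27467 - 82 = 27385$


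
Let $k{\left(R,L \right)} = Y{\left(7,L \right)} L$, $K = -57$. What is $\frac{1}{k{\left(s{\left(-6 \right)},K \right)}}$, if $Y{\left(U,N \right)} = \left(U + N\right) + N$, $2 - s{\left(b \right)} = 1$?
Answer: $\frac{1}{6099} \approx 0.00016396$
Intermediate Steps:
$s{\left(b \right)} = 1$ ($s{\left(b \right)} = 2 - 1 = 1$)
$Y{\left(U,N \right)} = U + 2 N$ ($Y{\left(U,N \right)} = \left(N + U\right) + N = U + 2 N$)
$k{\left(R,L \right)} = L \left(7 + 2 L\right)$ ($k{\left(R,L \right)} = \left(7 + 2 L\right) L = L \left(7 + 2 L\right)$)
$\frac{1}{k{\left(s{\left(-6 \right)},K \right)}} = \frac{1}{\left(-57\right) \left(7 + 2 \left(-57\right)\right)} = \frac{1}{\left(-57\right) \left(7 - 114\right)} = \frac{1}{\left(-57\right) \left(-107\right)} = \frac{1}{6099}$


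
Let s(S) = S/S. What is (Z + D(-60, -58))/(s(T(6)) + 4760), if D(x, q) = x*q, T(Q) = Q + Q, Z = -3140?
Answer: 340/4761 ≈ 0.071414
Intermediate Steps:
T(Q) = 2*Q
s(S) = 1
D(x, q) = q*x
(Z + D(-60, -58))/(s(T(6)) + 4760) = (-3140 - 58*(-60))/(1 + 4760) = (-3140 + 3480)/4761 = 340*(1/4761) = 340/4761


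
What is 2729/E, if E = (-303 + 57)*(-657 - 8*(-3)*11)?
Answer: 2729/96678 ≈ 0.028228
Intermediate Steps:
E = 96678 (E = -246*(-657 + 24*11) = -246*(-657 + 264) = -246*(-393) = 96678)
2729/E = 2729/96678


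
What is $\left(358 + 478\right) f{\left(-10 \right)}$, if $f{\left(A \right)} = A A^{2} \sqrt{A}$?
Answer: $- 836000 i \sqrt{10} \approx - 2.6437 \cdot 10^{6} i$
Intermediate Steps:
$f{\left(A \right)} = A^{\frac{7}{2}}$ ($f{\left(A \right)} = A^{3} \sqrt{A} = A^{\frac{7}{2}}$)
$\left(358 + 478\right) f{\left(-10 \right)} = \left(358 + 478\right) \left(-10\right)^{\frac{7}{2}} = 836 \left(- 1000 i \sqrt{10}\right) = - 836000 i \sqrt{10}$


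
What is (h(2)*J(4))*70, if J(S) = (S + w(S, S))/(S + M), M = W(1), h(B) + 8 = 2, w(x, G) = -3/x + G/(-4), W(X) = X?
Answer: -189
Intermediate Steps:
w(x, G) = -3/x - G/4 (w(x, G) = -3/x + G*(-¼) = -3/x - G/4)
h(B) = -6 (h(B) = -8 + 2 = -6)
M = 1
J(S) = (-3/S + 3*S/4)/(1 + S) (J(S) = (S + (-3/S - S/4))/(S + 1) = (-3/S + 3*S/4)/(1 + S))
(h(2)*J(4))*70 = -9*(-4 + 4²)/(2*4*(1 + 4))*70 = -9*(-4 + 16)/(2*4*5)*70 = -9*12/(2*4*5)*70 = -6*9/20*70 = -27/10*70 = -189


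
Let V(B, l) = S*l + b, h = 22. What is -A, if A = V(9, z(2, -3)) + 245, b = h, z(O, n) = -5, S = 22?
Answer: -157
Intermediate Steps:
b = 22
V(B, l) = 22 + 22*l (V(B, l) = 22*l + 22 = 22 + 22*l)
A = 157 (A = (22 + 22*(-5)) + 245 = (22 - 110) + 245 = -88 + 245 = 157)
-A = -1*157 = -157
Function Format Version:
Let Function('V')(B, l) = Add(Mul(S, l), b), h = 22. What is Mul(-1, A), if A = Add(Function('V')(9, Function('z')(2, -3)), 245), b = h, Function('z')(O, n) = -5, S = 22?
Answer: -157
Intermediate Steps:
b = 22
Function('V')(B, l) = Add(22, Mul(22, l)) (Function('V')(B, l) = Add(Mul(22, l), 22) = Add(22, Mul(22, l)))
A = 157 (A = Add(Add(22, Mul(22, -5)), 245) = Add(Add(22, -110), 245) = Add(-88, 245) = 157)
Mul(-1, A) = Mul(-1, 157) = -157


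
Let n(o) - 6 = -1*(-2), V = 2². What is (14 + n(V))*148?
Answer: 3256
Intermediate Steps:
V = 4
n(o) = 8 (n(o) = 6 - 1*(-2) = 6 + 2 = 8)
(14 + n(V))*148 = (14 + 8)*148 = 22*148 = 3256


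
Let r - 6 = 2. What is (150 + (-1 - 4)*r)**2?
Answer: 12100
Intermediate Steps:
r = 8 (r = 6 + 2 = 8)
(150 + (-1 - 4)*r)**2 = (150 + (-1 - 4)*8)**2 = (150 - 5*8)**2 = (150 - 40)**2 = 110**2 = 12100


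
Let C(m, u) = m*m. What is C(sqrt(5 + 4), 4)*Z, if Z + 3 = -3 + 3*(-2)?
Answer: -108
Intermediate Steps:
C(m, u) = m**2
Z = -12 (Z = -3 + (-3 + 3*(-2)) = -3 + (-3 - 6) = -3 - 9 = -12)
C(sqrt(5 + 4), 4)*Z = (sqrt(5 + 4))**2*(-12) = (sqrt(9))**2*(-12) = 3**2*(-12) = 9*(-12) = -108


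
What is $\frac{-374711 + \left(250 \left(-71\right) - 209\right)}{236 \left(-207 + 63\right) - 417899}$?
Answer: $\frac{392670}{451883} \approx 0.86896$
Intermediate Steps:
$\frac{-374711 + \left(250 \left(-71\right) - 209\right)}{236 \left(-207 + 63\right) - 417899} = \frac{-374711 - 17959}{236 \left(-144\right) - 417899} = \frac{-374711 - 17959}{-33984 - 417899} = - \frac{392670}{-451883} = \left(-392670\right) \left(- \frac{1}{451883}\right) = \frac{392670}{451883}$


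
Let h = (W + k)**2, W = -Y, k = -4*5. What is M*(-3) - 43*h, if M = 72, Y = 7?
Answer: -31563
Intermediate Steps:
k = -20
W = -7 (W = -1*7 = -7)
h = 729 (h = (-7 - 20)**2 = (-27)**2 = 729)
M*(-3) - 43*h = 72*(-3) - 43*729 = -216 - 31347 = -31563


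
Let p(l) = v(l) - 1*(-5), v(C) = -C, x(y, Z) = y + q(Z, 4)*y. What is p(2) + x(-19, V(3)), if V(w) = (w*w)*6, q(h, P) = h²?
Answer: -55420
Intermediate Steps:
V(w) = 6*w² (V(w) = w²*6 = 6*w²)
x(y, Z) = y + y*Z² (x(y, Z) = y + Z²*y = y + y*Z²)
p(l) = 5 - l (p(l) = -l - 1*(-5) = -l + 5 = 5 - l)
p(2) + x(-19, V(3)) = (5 - 1*2) - 19*(1 + (6*3²)²) = (5 - 2) - 19*(1 + (6*9)²) = 3 - 19*(1 + 54²) = 3 - 19*(1 + 2916) = 3 - 19*2917 = 3 - 55423 = -55420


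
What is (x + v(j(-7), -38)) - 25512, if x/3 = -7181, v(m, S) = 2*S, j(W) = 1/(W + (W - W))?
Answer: -47131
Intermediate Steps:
j(W) = 1/W (j(W) = 1/(W + 0) = 1/W)
x = -21543 (x = 3*(-7181) = -21543)
(x + v(j(-7), -38)) - 25512 = (-21543 + 2*(-38)) - 25512 = (-21543 - 76) - 25512 = -21619 - 25512 = -47131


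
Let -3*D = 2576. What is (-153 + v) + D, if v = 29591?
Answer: 85738/3 ≈ 28579.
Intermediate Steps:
D = -2576/3 (D = -1/3*2576 = -2576/3 ≈ -858.67)
(-153 + v) + D = (-153 + 29591) - 2576/3 = 29438 - 2576/3 = 85738/3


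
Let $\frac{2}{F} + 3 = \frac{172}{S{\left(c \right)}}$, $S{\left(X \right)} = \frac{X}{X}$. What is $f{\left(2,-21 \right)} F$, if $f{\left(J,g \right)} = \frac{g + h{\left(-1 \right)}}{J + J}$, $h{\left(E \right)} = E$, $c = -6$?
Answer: $- \frac{11}{169} \approx -0.065089$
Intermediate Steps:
$S{\left(X \right)} = 1$
$f{\left(J,g \right)} = \frac{-1 + g}{2 J}$ ($f{\left(J,g \right)} = \frac{g - 1}{J + J} = \frac{-1 + g}{2 J}$)
$F = \frac{2}{169}$ ($F = \frac{2}{-3 + \frac{172}{1}} = \frac{2}{-3 + 172 \cdot 1} = \frac{2}{-3 + 172} = \frac{2}{169} \approx 0.011834$)
$f{\left(2,-21 \right)} F = \frac{-1 - 21}{2 \cdot 2} \cdot \frac{2}{169} = \frac{1}{2} \cdot \frac{1}{2} \left(-22\right) \frac{2}{169} = \left(- \frac{11}{2}\right) \frac{2}{169} = - \frac{11}{169}$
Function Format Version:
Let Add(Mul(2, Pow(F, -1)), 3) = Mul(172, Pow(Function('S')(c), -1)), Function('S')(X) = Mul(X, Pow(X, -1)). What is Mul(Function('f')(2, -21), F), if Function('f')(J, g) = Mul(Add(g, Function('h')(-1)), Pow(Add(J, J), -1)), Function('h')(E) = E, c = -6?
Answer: Rational(-11, 169) ≈ -0.065089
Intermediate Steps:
Function('S')(X) = 1
Function('f')(J, g) = Mul(Rational(1, 2), Pow(J, -1), Add(-1, g)) (Function('f')(J, g) = Mul(Add(g, -1), Pow(Add(J, J), -1)) = Mul(Add(-1, g), Pow(Mul(2, J), -1)) = Mul(Add(-1, g), Mul(Rational(1, 2), Pow(J, -1))) = Mul(Rational(1, 2), Pow(J, -1), Add(-1, g)))
F = Rational(2, 169) (F = Mul(2, Pow(Add(-3, Mul(172, Pow(1, -1))), -1)) = Mul(2, Pow(Add(-3, Mul(172, 1)), -1)) = Mul(2, Pow(Add(-3, 172), -1)) = Mul(2, Pow(169, -1)) = Mul(2, Rational(1, 169)) = Rational(2, 169) ≈ 0.011834)
Mul(Function('f')(2, -21), F) = Mul(Mul(Rational(1, 2), Pow(2, -1), Add(-1, -21)), Rational(2, 169)) = Mul(Mul(Rational(1, 2), Rational(1, 2), -22), Rational(2, 169)) = Mul(Rational(-11, 2), Rational(2, 169)) = Rational(-11, 169)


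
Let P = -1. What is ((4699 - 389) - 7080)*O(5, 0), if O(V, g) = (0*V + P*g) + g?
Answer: 0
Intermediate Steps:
O(V, g) = 0 (O(V, g) = (0*V - g) + g = (0 - g) + g = -g + g = 0)
((4699 - 389) - 7080)*O(5, 0) = ((4699 - 389) - 7080)*0 = (4310 - 7080)*0 = -2770*0 = 0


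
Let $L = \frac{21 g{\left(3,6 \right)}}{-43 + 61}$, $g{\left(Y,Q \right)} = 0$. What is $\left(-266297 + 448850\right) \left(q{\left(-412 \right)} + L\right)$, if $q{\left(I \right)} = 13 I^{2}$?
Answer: $402834593616$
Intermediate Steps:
$L = 0$ ($L = \frac{21 \cdot 0}{-43 + 61} = \frac{0}{18} = 0 \cdot \frac{1}{18} = 0$)
$\left(-266297 + 448850\right) \left(q{\left(-412 \right)} + L\right) = \left(-266297 + 448850\right) \left(13 \left(-412\right)^{2} + 0\right) = 182553 \left(13 \cdot 169744 + 0\right) = 182553 \left(2206672 + 0\right) = 182553 \cdot 2206672 = 402834593616$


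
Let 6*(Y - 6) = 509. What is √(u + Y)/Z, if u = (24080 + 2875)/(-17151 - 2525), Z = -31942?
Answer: -√77929429665/942736188 ≈ -0.00029611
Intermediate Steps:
u = -26955/19676 (u = 26955/(-19676) = 26955*(-1/19676) = -26955/19676 ≈ -1.3699)
Y = 545/6 (Y = 6 + (⅙)*509 = 6 + 509/6 = 545/6 ≈ 90.833)
√(u + Y)/Z = √(-26955/19676 + 545/6)/(-31942) = √(5280845/59028)*(-1/31942) = (√77929429665/29514)*(-1/31942) = -√77929429665/942736188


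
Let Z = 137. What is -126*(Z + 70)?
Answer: -26082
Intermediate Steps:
-126*(Z + 70) = -126*(137 + 70) = -126*207 = -26082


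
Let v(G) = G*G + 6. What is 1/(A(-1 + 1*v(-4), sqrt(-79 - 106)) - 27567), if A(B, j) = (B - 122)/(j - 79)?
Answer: -177137563/4882931252329 - 101*I*sqrt(185)/4882931252329 ≈ -3.6277e-5 - 2.8134e-10*I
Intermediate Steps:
v(G) = 6 + G**2 (v(G) = G**2 + 6 = 6 + G**2)
A(B, j) = (-122 + B)/(-79 + j)
1/(A(-1 + 1*v(-4), sqrt(-79 - 106)) - 27567) = 1/((-122 + (-1 + 1*(6 + (-4)**2)))/(-79 + sqrt(-79 - 106)) - 27567) = 1/((-122 + (-1 + 1*(6 + 16)))/(-79 + sqrt(-185)) - 27567) = 1/((-122 + (-1 + 1*22))/(-79 + I*sqrt(185)) - 27567) = 1/((-122 + (-1 + 22))/(-79 + I*sqrt(185)) - 27567) = 1/((-122 + 21)/(-79 + I*sqrt(185)) - 27567) = 1/(-101/(-79 + I*sqrt(185)) - 27567) = 1/(-27567 - 101/(-79 + I*sqrt(185)))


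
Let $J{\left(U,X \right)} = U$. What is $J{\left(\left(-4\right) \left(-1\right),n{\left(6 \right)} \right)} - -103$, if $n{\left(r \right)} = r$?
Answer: $107$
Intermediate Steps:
$J{\left(\left(-4\right) \left(-1\right),n{\left(6 \right)} \right)} - -103 = \left(-4\right) \left(-1\right) - -103 = 4 + 103 = 107$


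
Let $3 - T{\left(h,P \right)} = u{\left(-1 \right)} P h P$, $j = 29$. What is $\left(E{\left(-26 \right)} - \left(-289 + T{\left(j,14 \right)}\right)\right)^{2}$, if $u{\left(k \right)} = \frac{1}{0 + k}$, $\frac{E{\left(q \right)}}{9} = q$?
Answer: $31719424$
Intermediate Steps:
$E{\left(q \right)} = 9 q$
$u{\left(k \right)} = \frac{1}{k}$
$T{\left(h,P \right)} = 3 + h P^{2}$ ($T{\left(h,P \right)} = 3 - \frac{P h P}{-1} = 3 - - h P^{2} = 3 + h P^{2}$)
$\left(E{\left(-26 \right)} - \left(-289 + T{\left(j,14 \right)}\right)\right)^{2} = \left(9 \left(-26\right) + \left(289 - \left(3 + 29 \cdot 14^{2}\right)\right)\right)^{2} = \left(-234 + \left(289 - \left(3 + 29 \cdot 196\right)\right)\right)^{2} = \left(-234 + \left(289 - \left(3 + 5684\right)\right)\right)^{2} = \left(-234 + \left(289 - 5687\right)\right)^{2} = \left(-234 - 5398\right)^{2} = \left(-5632\right)^{2} = 31719424$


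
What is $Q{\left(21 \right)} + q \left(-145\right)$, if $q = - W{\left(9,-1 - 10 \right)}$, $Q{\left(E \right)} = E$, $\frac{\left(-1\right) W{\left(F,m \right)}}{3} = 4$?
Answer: $-1719$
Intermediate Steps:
$W{\left(F,m \right)} = -12$ ($W{\left(F,m \right)} = \left(-3\right) 4 = -12$)
$q = 12$ ($q = \left(-1\right) \left(-12\right) = 12$)
$Q{\left(21 \right)} + q \left(-145\right) = 21 + 12 \left(-145\right) = 21 - 1740 = -1719$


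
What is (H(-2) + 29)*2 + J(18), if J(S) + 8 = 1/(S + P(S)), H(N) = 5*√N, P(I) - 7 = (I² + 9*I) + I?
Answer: 26451/529 + 10*I*√2 ≈ 50.002 + 14.142*I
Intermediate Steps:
P(I) = 7 + I² + 10*I (P(I) = 7 + ((I² + 9*I) + I) = 7 + (I² + 10*I) = 7 + I² + 10*I)
J(S) = -8 + 1/(7 + S² + 11*S) (J(S) = -8 + 1/(S + (7 + S² + 10*S)) = -8 + 1/(7 + S² + 11*S))
(H(-2) + 29)*2 + J(18) = (5*√(-2) + 29)*2 + (-55 - 88*18 - 8*18²)/(7 + 18² + 11*18) = (5*(I*√2) + 29)*2 + (-55 - 1584 - 8*324)/(7 + 324 + 198) = (5*I*√2 + 29)*2 + (-55 - 1584 - 2592)/529 = (29 + 5*I*√2)*2 + (1/529)*(-4231) = (58 + 10*I*√2) - 4231/529 = 26451/529 + 10*I*√2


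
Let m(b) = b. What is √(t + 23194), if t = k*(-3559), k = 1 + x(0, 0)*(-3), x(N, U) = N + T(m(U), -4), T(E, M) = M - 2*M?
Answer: 3*√6927 ≈ 249.69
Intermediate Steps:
T(E, M) = -M
x(N, U) = 4 + N (x(N, U) = N - 1*(-4) = N + 4 = 4 + N)
k = -11 (k = 1 + (4 + 0)*(-3) = 1 + 4*(-3) = 1 - 12 = -11)
t = 39149 (t = -11*(-3559) = 39149)
√(t + 23194) = √(39149 + 23194) = √62343 = 3*√6927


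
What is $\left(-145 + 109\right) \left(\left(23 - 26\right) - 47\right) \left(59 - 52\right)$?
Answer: $12600$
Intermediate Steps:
$\left(-145 + 109\right) \left(\left(23 - 26\right) - 47\right) \left(59 - 52\right) = - 36 \left(-3 - 47\right) 7 = - 36 \left(\left(-50\right) 7\right) = \left(-36\right) \left(-350\right) = 12600$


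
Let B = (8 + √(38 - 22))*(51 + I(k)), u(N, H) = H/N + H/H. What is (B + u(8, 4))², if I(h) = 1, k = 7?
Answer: 1565001/4 ≈ 3.9125e+5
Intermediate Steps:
u(N, H) = 1 + H/N (u(N, H) = H/N + 1 = 1 + H/N)
B = 624 (B = (8 + √(38 - 22))*(51 + 1) = (8 + √16)*52 = (8 + 4)*52 = 12*52 = 624)
(B + u(8, 4))² = (624 + (4 + 8)/8)² = (624 + (⅛)*12)² = (624 + 3/2)² = (1251/2)² = 1565001/4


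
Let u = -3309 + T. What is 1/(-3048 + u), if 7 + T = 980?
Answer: -1/5384 ≈ -0.00018574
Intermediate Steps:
T = 973 (T = -7 + 980 = 973)
u = -2336 (u = -3309 + 973 = -2336)
1/(-3048 + u) = 1/(-3048 - 2336) = 1/(-5384) = -1/5384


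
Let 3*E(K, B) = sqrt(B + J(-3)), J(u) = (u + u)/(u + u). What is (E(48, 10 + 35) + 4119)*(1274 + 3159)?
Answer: 18259527 + 4433*sqrt(46)/3 ≈ 1.8270e+7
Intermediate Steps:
J(u) = 1 (J(u) = (2*u)/((2*u)) = (2*u)*(1/(2*u)) = 1)
E(K, B) = sqrt(1 + B)/3 (E(K, B) = sqrt(B + 1)/3 = sqrt(1 + B)/3)
(E(48, 10 + 35) + 4119)*(1274 + 3159) = (sqrt(1 + (10 + 35))/3 + 4119)*(1274 + 3159) = (sqrt(1 + 45)/3 + 4119)*4433 = (sqrt(46)/3 + 4119)*4433 = (4119 + sqrt(46)/3)*4433 = 18259527 + 4433*sqrt(46)/3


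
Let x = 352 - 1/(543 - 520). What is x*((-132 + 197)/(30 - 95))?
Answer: -8095/23 ≈ -351.96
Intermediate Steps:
x = 8095/23 (x = 352 - 1/23 = 8095/23 ≈ 351.96)
x*((-132 + 197)/(30 - 95)) = 8095*((-132 + 197)/(30 - 95))/23 = 8095*(65/(-65))/23 = 8095*(65*(-1/65))/23 = (8095/23)*(-1) = -8095/23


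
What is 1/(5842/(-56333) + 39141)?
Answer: 56333/2204924111 ≈ 2.5549e-5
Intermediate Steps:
1/(5842/(-56333) + 39141) = 1/(5842*(-1/56333) + 39141) = 1/(-5842/56333 + 39141) = 1/(2204924111/56333) = 56333/2204924111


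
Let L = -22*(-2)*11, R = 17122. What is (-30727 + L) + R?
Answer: -13121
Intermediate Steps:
L = 484 (L = 44*11 = 484)
(-30727 + L) + R = (-30727 + 484) + 17122 = -30243 + 17122 = -13121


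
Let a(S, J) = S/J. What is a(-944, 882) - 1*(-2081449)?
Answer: 917918537/441 ≈ 2.0814e+6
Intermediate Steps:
a(-944, 882) - 1*(-2081449) = -944/882 - 1*(-2081449) = -944*1/882 + 2081449 = -472/441 + 2081449 = 917918537/441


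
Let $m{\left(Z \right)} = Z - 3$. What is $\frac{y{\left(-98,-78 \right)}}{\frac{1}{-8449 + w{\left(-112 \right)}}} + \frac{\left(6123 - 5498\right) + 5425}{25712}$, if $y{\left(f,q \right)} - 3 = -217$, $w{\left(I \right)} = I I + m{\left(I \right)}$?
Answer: $- \frac{10949709295}{12856} \approx -8.5172 \cdot 10^{5}$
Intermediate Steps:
$m{\left(Z \right)} = -3 + Z$ ($m{\left(Z \right)} = Z - 3 = -3 + Z$)
$w{\left(I \right)} = -3 + I + I^{2}$ ($w{\left(I \right)} = I I + \left(-3 + I\right) = I^{2} + \left(-3 + I\right) = -3 + I + I^{2}$)
$y{\left(f,q \right)} = -214$ ($y{\left(f,q \right)} = 3 - 217 = -214$)
$\frac{y{\left(-98,-78 \right)}}{\frac{1}{-8449 + w{\left(-112 \right)}}} + \frac{\left(6123 - 5498\right) + 5425}{25712} = - \frac{214}{\frac{1}{-8449 - \left(115 - 12544\right)}} + \frac{\left(6123 - 5498\right) + 5425}{25712} = - \frac{214}{\frac{1}{-8449 - -12429}} + \left(625 + 5425\right) \frac{1}{25712} = - \frac{214}{\frac{1}{-8449 + 12429}} + 6050 \cdot \frac{1}{25712} = - \frac{214}{\frac{1}{3980}} + \frac{3025}{12856} = - 214 \frac{1}{\frac{1}{3980}} + \frac{3025}{12856} = \left(-214\right) 3980 + \frac{3025}{12856} = -851720 + \frac{3025}{12856} = - \frac{10949709295}{12856}$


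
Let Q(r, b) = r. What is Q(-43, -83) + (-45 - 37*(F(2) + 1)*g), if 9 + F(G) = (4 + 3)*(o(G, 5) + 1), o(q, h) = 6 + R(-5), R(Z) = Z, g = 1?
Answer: -310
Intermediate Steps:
o(q, h) = 1 (o(q, h) = 6 - 5 = 1)
F(G) = 5 (F(G) = -9 + (4 + 3)*(1 + 1) = -9 + 7*2 = -9 + 14 = 5)
Q(-43, -83) + (-45 - 37*(F(2) + 1)*g) = -43 + (-45 - 37*(5 + 1)) = -43 + (-45 - 222) = -43 - 267 = -310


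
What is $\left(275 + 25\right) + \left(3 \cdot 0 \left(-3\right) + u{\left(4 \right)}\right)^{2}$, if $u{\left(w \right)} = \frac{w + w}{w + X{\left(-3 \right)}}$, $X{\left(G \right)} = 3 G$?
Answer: $\frac{7564}{25} \approx 302.56$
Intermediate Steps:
$u{\left(w \right)} = \frac{2 w}{-9 + w}$ ($u{\left(w \right)} = \frac{w + w}{w + 3 \left(-3\right)} = \frac{2 w}{w - 9} = \frac{2 w}{-9 + w}$)
$\left(275 + 25\right) + \left(3 \cdot 0 \left(-3\right) + u{\left(4 \right)}\right)^{2} = \left(275 + 25\right) + \left(3 \cdot 0 \left(-3\right) + 2 \cdot 4 \frac{1}{-9 + 4}\right)^{2} = 300 + \left(0 \left(-3\right) + 2 \cdot 4 \frac{1}{-5}\right)^{2} = 300 + \left(0 + 2 \cdot 4 \left(- \frac{1}{5}\right)\right)^{2} = 300 + \left(0 - \frac{8}{5}\right)^{2} = 300 + \left(- \frac{8}{5}\right)^{2} = 300 + \frac{64}{25} = \frac{7564}{25}$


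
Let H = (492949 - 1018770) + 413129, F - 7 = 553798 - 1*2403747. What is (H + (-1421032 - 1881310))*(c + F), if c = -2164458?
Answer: 13709312489600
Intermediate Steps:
F = -1849942 (F = 7 + (553798 - 1*2403747) = 7 + (553798 - 2403747) = 7 - 1849949 = -1849942)
H = -112692 (H = -525821 + 413129 = -112692)
(H + (-1421032 - 1881310))*(c + F) = (-112692 + (-1421032 - 1881310))*(-2164458 - 1849942) = (-112692 - 3302342)*(-4014400) = -3415034*(-4014400) = 13709312489600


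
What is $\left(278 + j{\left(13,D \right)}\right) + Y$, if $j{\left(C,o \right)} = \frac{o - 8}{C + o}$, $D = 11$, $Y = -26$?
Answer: $\frac{2017}{8} \approx 252.13$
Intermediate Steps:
$j{\left(C,o \right)} = \frac{-8 + o}{C + o}$
$\left(278 + j{\left(13,D \right)}\right) + Y = \left(278 + \frac{-8 + 11}{13 + 11}\right) - 26 = \left(278 + \frac{1}{24} \cdot 3\right) - 26 = \left(278 + \frac{1}{8}\right) - 26 = \frac{2225}{8} - 26 = \frac{2017}{8}$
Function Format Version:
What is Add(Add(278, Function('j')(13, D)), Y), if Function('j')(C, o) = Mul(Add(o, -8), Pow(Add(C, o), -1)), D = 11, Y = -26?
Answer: Rational(2017, 8) ≈ 252.13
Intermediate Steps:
Function('j')(C, o) = Mul(Pow(Add(C, o), -1), Add(-8, o)) (Function('j')(C, o) = Mul(Add(-8, o), Pow(Add(C, o), -1)) = Mul(Pow(Add(C, o), -1), Add(-8, o)))
Add(Add(278, Function('j')(13, D)), Y) = Add(Add(278, Mul(Pow(Add(13, 11), -1), Add(-8, 11))), -26) = Add(Add(278, Mul(Pow(24, -1), 3)), -26) = Add(Add(278, Mul(Rational(1, 24), 3)), -26) = Add(Add(278, Rational(1, 8)), -26) = Add(Rational(2225, 8), -26) = Rational(2017, 8)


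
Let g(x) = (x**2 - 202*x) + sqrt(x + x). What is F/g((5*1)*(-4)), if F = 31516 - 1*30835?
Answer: 75591/492841 - 681*I*sqrt(10)/9856820 ≈ 0.15338 - 0.00021848*I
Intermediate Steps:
F = 681 (F = 31516 - 30835 = 681)
g(x) = x**2 - 202*x + sqrt(2)*sqrt(x) (g(x) = (x**2 - 202*x) + sqrt(2*x) = (x**2 - 202*x) + sqrt(2)*sqrt(x) = x**2 - 202*x + sqrt(2)*sqrt(x))
F/g((5*1)*(-4)) = 681/(((5*1)*(-4))**2 - 202*5*1*(-4) + sqrt(2)*sqrt((5*1)*(-4))) = 681/((5*(-4))**2 - 1010*(-4) + sqrt(2)*sqrt(5*(-4))) = 681/((-20)**2 - 202*(-20) + sqrt(2)*sqrt(-20)) = 681/(400 + 4040 + sqrt(2)*(2*I*sqrt(5))) = 681/(400 + 4040 + 2*I*sqrt(10)) = 681/(4440 + 2*I*sqrt(10))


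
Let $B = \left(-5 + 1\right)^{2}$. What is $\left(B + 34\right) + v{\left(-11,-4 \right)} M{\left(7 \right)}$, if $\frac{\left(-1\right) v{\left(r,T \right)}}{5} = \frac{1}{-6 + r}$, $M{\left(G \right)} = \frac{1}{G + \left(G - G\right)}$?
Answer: $\frac{5955}{119} \approx 50.042$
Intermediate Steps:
$B = 16$ ($B = \left(-4\right)^{2} = 16$)
$M{\left(G \right)} = \frac{1}{G}$ ($M{\left(G \right)} = \frac{1}{G + 0} = \frac{1}{G}$)
$v{\left(r,T \right)} = - \frac{5}{-6 + r}$
$\left(B + 34\right) + v{\left(-11,-4 \right)} M{\left(7 \right)} = \left(16 + 34\right) + \frac{\left(-5\right) \frac{1}{-6 - 11}}{7} = 50 + - \frac{5}{-17} \cdot \frac{1}{7} = 50 + \left(-5\right) \left(- \frac{1}{17}\right) \frac{1}{7} = 50 + \frac{5}{17} \cdot \frac{1}{7} = 50 + \frac{5}{119} = \frac{5955}{119}$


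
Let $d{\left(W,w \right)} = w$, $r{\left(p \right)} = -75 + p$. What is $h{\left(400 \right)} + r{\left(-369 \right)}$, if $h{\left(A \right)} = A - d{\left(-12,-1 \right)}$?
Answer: $-43$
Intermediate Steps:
$h{\left(A \right)} = 1 + A$ ($h{\left(A \right)} = A - -1 = A + 1 = 1 + A$)
$h{\left(400 \right)} + r{\left(-369 \right)} = \left(1 + 400\right) - 444 = 401 - 444 = -43$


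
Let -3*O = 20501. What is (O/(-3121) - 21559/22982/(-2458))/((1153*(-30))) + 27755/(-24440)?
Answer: -122069564890596517/107483835404732805 ≈ -1.1357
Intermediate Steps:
O = -20501/3 (O = -⅓*20501 = -20501/3 ≈ -6833.7)
(O/(-3121) - 21559/22982/(-2458))/((1153*(-30))) + 27755/(-24440) = (-20501/3/(-3121) - 21559/22982/(-2458))/((1153*(-30))) + 27755/(-24440) = (-20501/3*(-1/3121) - 21559*1/22982*(-1/2458))/(-34590) + 27755*(-1/24440) = (20501/9363 - 21559/22982*(-1/2458))*(-1/34590) - 427/376 = (20501/9363 + 21559/56489756)*(-1/34590) - 427/376 = (1158298344673/528913585428)*(-1/34590) - 427/376 = -1158298344673/18295120919954520 - 427/376 = -122069564890596517/107483835404732805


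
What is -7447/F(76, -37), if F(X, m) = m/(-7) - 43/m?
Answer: -1928773/1670 ≈ -1155.0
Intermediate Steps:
F(X, m) = -43/m - m/7 (F(X, m) = m*(-⅐) - 43/m = -m/7 - 43/m = -43/m - m/7)
-7447/F(76, -37) = -7447/(-43/(-37) - ⅐*(-37)) = -7447/(-43*(-1/37) + 37/7) = -7447/(43/37 + 37/7) = -7447/1670/259 = -7447*259/1670 = -1928773/1670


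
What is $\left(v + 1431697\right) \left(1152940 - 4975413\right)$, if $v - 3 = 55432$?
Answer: $-5684521917436$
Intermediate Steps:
$v = 55435$ ($v = 3 + 55432 = 55435$)
$\left(v + 1431697\right) \left(1152940 - 4975413\right) = \left(55435 + 1431697\right) \left(1152940 - 4975413\right) = 1487132 \left(-3822473\right) = -5684521917436$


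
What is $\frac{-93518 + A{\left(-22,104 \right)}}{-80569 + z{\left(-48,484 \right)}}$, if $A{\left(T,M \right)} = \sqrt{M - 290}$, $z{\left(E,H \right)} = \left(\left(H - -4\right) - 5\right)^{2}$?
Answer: $- \frac{2033}{3320} + \frac{i \sqrt{186}}{152720} \approx -0.61235 + 8.9302 \cdot 10^{-5} i$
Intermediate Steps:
$z{\left(E,H \right)} = \left(-1 + H\right)^{2}$ ($z{\left(E,H \right)} = \left(\left(H + 4\right) - 5\right)^{2} = \left(\left(4 + H\right) - 5\right)^{2} = \left(-1 + H\right)^{2}$)
$A{\left(T,M \right)} = \sqrt{-290 + M}$
$\frac{-93518 + A{\left(-22,104 \right)}}{-80569 + z{\left(-48,484 \right)}} = \frac{-93518 + \sqrt{-290 + 104}}{-80569 + \left(-1 + 484\right)^{2}} = \frac{-93518 + \sqrt{-186}}{-80569 + 483^{2}} = \frac{-93518 + i \sqrt{186}}{-80569 + 233289} = \frac{-93518 + i \sqrt{186}}{152720} = \left(-93518 + i \sqrt{186}\right) \frac{1}{152720} = - \frac{2033}{3320} + \frac{i \sqrt{186}}{152720}$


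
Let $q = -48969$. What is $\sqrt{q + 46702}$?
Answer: $i \sqrt{2267} \approx 47.613 i$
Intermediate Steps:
$\sqrt{q + 46702} = \sqrt{-48969 + 46702} = \sqrt{-2267} = i \sqrt{2267}$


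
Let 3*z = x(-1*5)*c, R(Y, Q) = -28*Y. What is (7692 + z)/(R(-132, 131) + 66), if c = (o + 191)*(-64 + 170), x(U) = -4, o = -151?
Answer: 278/513 ≈ 0.54191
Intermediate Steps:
c = 4240 (c = (-151 + 191)*(-64 + 170) = 40*106 = 4240)
z = -16960/3 (z = (-4*4240)/3 = (1/3)*(-16960) = -16960/3 ≈ -5653.3)
(7692 + z)/(R(-132, 131) + 66) = (7692 - 16960/3)/(-28*(-132) + 66) = 6116/(3*(3696 + 66)) = (6116/3)/3762 = (6116/3)*(1/3762) = 278/513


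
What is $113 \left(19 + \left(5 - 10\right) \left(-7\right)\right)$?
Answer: $6102$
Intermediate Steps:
$113 \left(19 + \left(5 - 10\right) \left(-7\right)\right) = 113 \left(19 - -35\right) = 113 \left(19 + 35\right) = 113 \cdot 54 = 6102$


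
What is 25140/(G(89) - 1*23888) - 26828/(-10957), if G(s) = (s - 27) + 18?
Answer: 30271837/21738688 ≈ 1.3925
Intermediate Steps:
G(s) = -9 + s (G(s) = (-27 + s) + 18 = -9 + s)
25140/(G(89) - 1*23888) - 26828/(-10957) = 25140/((-9 + 89) - 1*23888) - 26828/(-10957) = 25140/(80 - 23888) - 26828*(-1/10957) = 25140/(-23808) + 26828/10957 = 25140*(-1/23808) + 26828/10957 = -2095/1984 + 26828/10957 = 30271837/21738688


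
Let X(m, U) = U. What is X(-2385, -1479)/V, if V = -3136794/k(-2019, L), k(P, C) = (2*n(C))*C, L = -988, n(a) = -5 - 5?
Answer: 4870840/522799 ≈ 9.3168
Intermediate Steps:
n(a) = -10
k(P, C) = -20*C (k(P, C) = (2*(-10))*C = -20*C)
V = -1568397/9880 (V = -3136794/((-20*(-988))) = -3136794/19760 = -3136794*1/19760 = -1568397/9880 ≈ -158.74)
X(-2385, -1479)/V = -1479/(-1568397/9880) = -1479*(-9880/1568397) = 4870840/522799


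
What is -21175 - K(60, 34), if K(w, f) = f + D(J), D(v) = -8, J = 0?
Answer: -21201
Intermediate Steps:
K(w, f) = -8 + f (K(w, f) = f - 8 = -8 + f)
-21175 - K(60, 34) = -21175 - (-8 + 34) = -21175 - 1*26 = -21175 - 26 = -21201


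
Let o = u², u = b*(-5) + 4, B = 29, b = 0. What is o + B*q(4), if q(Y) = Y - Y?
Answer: 16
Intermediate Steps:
q(Y) = 0
u = 4 (u = 0*(-5) + 4 = 0 + 4 = 4)
o = 16 (o = 4² = 16)
o + B*q(4) = 16 + 29*0 = 16 + 0 = 16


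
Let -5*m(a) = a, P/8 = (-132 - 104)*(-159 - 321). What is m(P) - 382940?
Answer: -564188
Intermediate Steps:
P = 906240 (P = 8*((-132 - 104)*(-159 - 321)) = 8*(-236*(-480)) = 8*113280 = 906240)
m(a) = -a/5
m(P) - 382940 = -⅕*906240 - 382940 = -181248 - 382940 = -564188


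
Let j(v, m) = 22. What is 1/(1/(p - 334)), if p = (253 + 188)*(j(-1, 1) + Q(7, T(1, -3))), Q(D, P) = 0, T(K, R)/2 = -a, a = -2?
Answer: 9368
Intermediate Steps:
T(K, R) = 4 (T(K, R) = 2*(-1*(-2)) = 2*2 = 4)
p = 9702 (p = (253 + 188)*(22 + 0) = 441*22 = 9702)
1/(1/(p - 334)) = 1/(1/(9702 - 334)) = 1/(1/9368) = 9368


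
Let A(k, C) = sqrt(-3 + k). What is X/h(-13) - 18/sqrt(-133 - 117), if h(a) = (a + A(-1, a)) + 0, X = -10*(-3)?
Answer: -390/173 - 60*I/173 + 9*I*sqrt(10)/25 ≈ -2.2543 + 0.7916*I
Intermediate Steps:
X = 30
h(a) = a + 2*I (h(a) = (a + sqrt(-3 - 1)) + 0 = (a + sqrt(-4)) + 0 = (a + 2*I) + 0 = a + 2*I)
X/h(-13) - 18/sqrt(-133 - 117) = 30/(-13 + 2*I) - 18/sqrt(-133 - 117) = 30*((-13 - 2*I)/173) - 18*(-I*sqrt(10)/50) = 30*(-13 - 2*I)/173 - 18*(-I*sqrt(10)/50) = 30*(-13 - 2*I)/173 - (-9)*I*sqrt(10)/25 = 30*(-13 - 2*I)/173 + 9*I*sqrt(10)/25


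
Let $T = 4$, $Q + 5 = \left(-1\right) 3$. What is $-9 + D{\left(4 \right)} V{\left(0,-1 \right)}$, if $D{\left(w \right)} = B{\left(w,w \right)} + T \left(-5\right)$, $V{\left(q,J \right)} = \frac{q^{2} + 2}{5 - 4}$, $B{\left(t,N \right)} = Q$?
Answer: $-65$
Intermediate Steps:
$Q = -8$ ($Q = -5 - 3 = -8$)
$B{\left(t,N \right)} = -8$
$V{\left(q,J \right)} = 2 + q^{2}$ ($V{\left(q,J \right)} = \frac{2 + q^{2}}{1} = \left(2 + q^{2}\right) 1 = 2 + q^{2}$)
$D{\left(w \right)} = -28$ ($D{\left(w \right)} = -8 + 4 \left(-5\right) = -8 - 20 = -28$)
$-9 + D{\left(4 \right)} V{\left(0,-1 \right)} = -9 - 28 \left(2 + 0^{2}\right) = -9 - 28 \left(2 + 0\right) = -9 - 56 = -65$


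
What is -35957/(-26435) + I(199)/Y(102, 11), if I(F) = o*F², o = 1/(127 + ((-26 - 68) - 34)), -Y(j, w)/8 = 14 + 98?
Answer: 1079069907/23685760 ≈ 45.558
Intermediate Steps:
Y(j, w) = -896 (Y(j, w) = -8*(14 + 98) = -8*112 = -896)
o = -1 (o = 1/(127 + (-94 - 34)) = 1/(127 - 128) = 1/(-1) = -1)
I(F) = -F²
-35957/(-26435) + I(199)/Y(102, 11) = -35957/(-26435) - 1*199²/(-896) = -35957*(-1/26435) - 1*39601*(-1/896) = 35957/26435 - 39601*(-1/896) = 35957/26435 + 39601/896 = 1079069907/23685760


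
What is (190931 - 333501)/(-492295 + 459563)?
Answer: 71285/16366 ≈ 4.3557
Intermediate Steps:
(190931 - 333501)/(-492295 + 459563) = -142570/(-32732) = -142570*(-1/32732) = 71285/16366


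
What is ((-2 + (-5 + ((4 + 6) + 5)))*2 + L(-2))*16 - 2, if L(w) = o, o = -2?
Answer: 222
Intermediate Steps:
L(w) = -2
((-2 + (-5 + ((4 + 6) + 5)))*2 + L(-2))*16 - 2 = ((-2 + (-5 + ((4 + 6) + 5)))*2 - 2)*16 - 2 = ((-2 + (-5 + (10 + 5)))*2 - 2)*16 - 2 = ((-2 + (-5 + 15))*2 - 2)*16 - 2 = ((-2 + 10)*2 - 2)*16 - 2 = (8*2 - 2)*16 - 2 = (16 - 2)*16 - 2 = 14*16 - 2 = 224 - 2 = 222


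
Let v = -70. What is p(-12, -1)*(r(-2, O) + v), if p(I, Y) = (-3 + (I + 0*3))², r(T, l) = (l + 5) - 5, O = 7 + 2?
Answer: -13725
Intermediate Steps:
O = 9
r(T, l) = l (r(T, l) = (5 + l) - 5 = l)
p(I, Y) = (-3 + I)² (p(I, Y) = (-3 + (I + 0))² = (-3 + I)²)
p(-12, -1)*(r(-2, O) + v) = (-3 - 12)²*(9 - 70) = (-15)²*(-61) = 225*(-61) = -13725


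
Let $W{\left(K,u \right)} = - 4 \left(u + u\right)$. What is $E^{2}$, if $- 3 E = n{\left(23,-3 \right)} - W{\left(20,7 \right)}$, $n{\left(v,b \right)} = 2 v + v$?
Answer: $\frac{15625}{9} \approx 1736.1$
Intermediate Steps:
$W{\left(K,u \right)} = - 8 u$ ($W{\left(K,u \right)} = - 4 \cdot 2 u = - 8 u$)
$n{\left(v,b \right)} = 3 v$
$E = - \frac{125}{3}$ ($E = - \frac{3 \cdot 23 - \left(-8\right) 7}{3} = - \frac{69 - -56}{3} = - \frac{69 + 56}{3} = \left(- \frac{1}{3}\right) 125 = - \frac{125}{3} \approx -41.667$)
$E^{2} = \left(- \frac{125}{3}\right)^{2} = \frac{15625}{9}$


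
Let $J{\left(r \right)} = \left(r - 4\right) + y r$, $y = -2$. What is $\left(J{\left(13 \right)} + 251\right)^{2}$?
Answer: $54756$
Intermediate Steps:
$J{\left(r \right)} = -4 - r$ ($J{\left(r \right)} = \left(r - 4\right) - 2 r = \left(-4 + r\right) - 2 r = -4 - r$)
$\left(J{\left(13 \right)} + 251\right)^{2} = \left(\left(-4 - 13\right) + 251\right)^{2} = \left(-17 + 251\right)^{2} = 234^{2} = 54756$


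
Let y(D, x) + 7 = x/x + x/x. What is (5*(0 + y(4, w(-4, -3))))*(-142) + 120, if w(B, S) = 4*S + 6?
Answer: 3670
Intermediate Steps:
w(B, S) = 6 + 4*S
y(D, x) = -5 (y(D, x) = -7 + (x/x + x/x) = -7 + (1 + 1) = -7 + 2 = -5)
(5*(0 + y(4, w(-4, -3))))*(-142) + 120 = (5*(0 - 5))*(-142) + 120 = (5*(-5))*(-142) + 120 = -25*(-142) + 120 = 3550 + 120 = 3670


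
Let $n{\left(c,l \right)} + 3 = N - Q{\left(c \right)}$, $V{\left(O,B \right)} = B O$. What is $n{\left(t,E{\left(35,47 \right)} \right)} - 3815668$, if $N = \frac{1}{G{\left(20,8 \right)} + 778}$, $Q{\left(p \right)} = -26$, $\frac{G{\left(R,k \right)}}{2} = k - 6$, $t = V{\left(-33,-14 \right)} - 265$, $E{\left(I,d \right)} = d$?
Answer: $- \frac{2983834389}{782} \approx -3.8156 \cdot 10^{6}$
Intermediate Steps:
$t = 197$ ($t = \left(-14\right) \left(-33\right) - 265 = 462 - 265 = 197$)
$G{\left(R,k \right)} = -12 + 2 k$ ($G{\left(R,k \right)} = 2 \left(k - 6\right) = 2 \left(-6 + k\right) = -12 + 2 k$)
$N = \frac{1}{782}$ ($N = \frac{1}{\left(-12 + 2 \cdot 8\right) + 778} = \frac{1}{\left(-12 + 16\right) + 778} = \frac{1}{4 + 778} = \frac{1}{782} \approx 0.0012788$)
$n{\left(c,l \right)} = \frac{17987}{782}$ ($n{\left(c,l \right)} = -3 + \left(\frac{1}{782} - -26\right) = -3 + \left(\frac{1}{782} + 26\right) = -3 + \frac{20333}{782} = \frac{17987}{782}$)
$n{\left(t,E{\left(35,47 \right)} \right)} - 3815668 = \frac{17987}{782} - 3815668 = - \frac{2983834389}{782}$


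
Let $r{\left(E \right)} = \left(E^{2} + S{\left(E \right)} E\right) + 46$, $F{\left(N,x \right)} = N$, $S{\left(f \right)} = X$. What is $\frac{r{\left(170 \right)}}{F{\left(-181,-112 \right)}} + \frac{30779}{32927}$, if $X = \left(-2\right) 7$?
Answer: $- \frac{869167683}{5959787} \approx -145.84$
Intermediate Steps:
$X = -14$
$S{\left(f \right)} = -14$
$r{\left(E \right)} = 46 + E^{2} - 14 E$ ($r{\left(E \right)} = \left(E^{2} - 14 E\right) + 46 = 46 + E^{2} - 14 E$)
$\frac{r{\left(170 \right)}}{F{\left(-181,-112 \right)}} + \frac{30779}{32927} = \frac{46 + 170^{2} - 2380}{-181} + \frac{30779}{32927} = \left(46 + 28900 - 2380\right) \left(- \frac{1}{181}\right) + 30779 \cdot \frac{1}{32927} = 26566 \left(- \frac{1}{181}\right) + \frac{30779}{32927} = - \frac{26566}{181} + \frac{30779}{32927} = - \frac{869167683}{5959787}$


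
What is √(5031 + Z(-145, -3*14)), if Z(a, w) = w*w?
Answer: 3*√755 ≈ 82.432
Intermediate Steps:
Z(a, w) = w²
√(5031 + Z(-145, -3*14)) = √(5031 + (-3*14)²) = √(5031 + (-42)²) = √(5031 + 1764) = √6795 = 3*√755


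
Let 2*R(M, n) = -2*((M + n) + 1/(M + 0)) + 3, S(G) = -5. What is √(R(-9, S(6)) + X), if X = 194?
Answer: 7*√154/6 ≈ 14.478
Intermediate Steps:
R(M, n) = 3/2 - M - n - 1/M (R(M, n) = (-2*((M + n) + 1/(M + 0)) + 3)/2 = (-2*((M + n) + 1/M) + 3)/2 = (-2*(M + n + 1/M) + 3)/2 = ((-2*M - 2*n - 2/M) + 3)/2 = (3 - 2*M - 2*n - 2/M)/2 = 3/2 - M - n - 1/M)
√(R(-9, S(6)) + X) = √((3/2 - 1*(-9) - 1*(-5) - 1/(-9)) + 194) = √((3/2 + 9 + 5 - 1*(-⅑)) + 194) = √((3/2 + 9 + 5 + ⅑) + 194) = √(281/18 + 194) = √(3773/18) = 7*√154/6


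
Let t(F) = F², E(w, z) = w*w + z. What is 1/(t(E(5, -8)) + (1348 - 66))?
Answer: 1/1571 ≈ 0.00063654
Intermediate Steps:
E(w, z) = z + w² (E(w, z) = w² + z = z + w²)
1/(t(E(5, -8)) + (1348 - 66)) = 1/((-8 + 5²)² + (1348 - 66)) = 1/((-8 + 25)² + 1282) = 1/(17² + 1282) = 1/(289 + 1282) = 1/1571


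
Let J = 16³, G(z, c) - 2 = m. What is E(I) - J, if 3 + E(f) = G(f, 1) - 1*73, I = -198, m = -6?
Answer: -4176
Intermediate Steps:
G(z, c) = -4 (G(z, c) = 2 - 6 = -4)
E(f) = -80 (E(f) = -3 + (-4 - 1*73) = -3 + (-4 - 73) = -3 - 77 = -80)
J = 4096
E(I) - J = -80 - 1*4096 = -80 - 4096 = -4176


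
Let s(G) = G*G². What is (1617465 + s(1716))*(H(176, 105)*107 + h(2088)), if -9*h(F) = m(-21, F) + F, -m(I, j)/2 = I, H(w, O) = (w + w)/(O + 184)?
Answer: -155342786316626/289 ≈ -5.3752e+11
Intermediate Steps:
H(w, O) = 2*w/(184 + O) (H(w, O) = (2*w)/(184 + O) = 2*w/(184 + O))
m(I, j) = -2*I
s(G) = G³
h(F) = -14/3 - F/9 (h(F) = -(-2*(-21) + F)/9 = -(42 + F)/9 = -14/3 - F/9)
(1617465 + s(1716))*(H(176, 105)*107 + h(2088)) = (1617465 + 1716³)*((2*176/(184 + 105))*107 + (-14/3 - ⅑*2088)) = (1617465 + 5053029696)*((2*176/289)*107 + (-14/3 - 232)) = 5054647161*((2*176*(1/289))*107 - 710/3) = 5054647161*((352/289)*107 - 710/3) = 5054647161*(37664/289 - 710/3) = 5054647161*(-92198/867) = -155342786316626/289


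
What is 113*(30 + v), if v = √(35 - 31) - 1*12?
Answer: 2260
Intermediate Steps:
v = -10 (v = √4 - 12 = 2 - 12 = -10)
113*(30 + v) = 113*(30 - 10) = 113*20 = 2260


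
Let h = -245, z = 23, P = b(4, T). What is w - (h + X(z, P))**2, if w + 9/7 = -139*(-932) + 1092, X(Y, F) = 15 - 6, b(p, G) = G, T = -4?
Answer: 524599/7 ≈ 74943.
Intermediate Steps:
P = -4
X(Y, F) = 9
w = 914471/7 (w = -9/7 + (-139*(-932) + 1092) = -9/7 + (129548 + 1092) = -9/7 + 130640 = 914471/7 ≈ 1.3064e+5)
w - (h + X(z, P))**2 = 914471/7 - (-245 + 9)**2 = 914471/7 - 1*(-236)**2 = 914471/7 - 1*55696 = 914471/7 - 55696 = 524599/7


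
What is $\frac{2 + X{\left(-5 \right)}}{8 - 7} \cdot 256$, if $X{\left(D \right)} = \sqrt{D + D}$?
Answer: $512 + 256 i \sqrt{10} \approx 512.0 + 809.54 i$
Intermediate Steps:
$X{\left(D \right)} = \sqrt{2} \sqrt{D}$ ($X{\left(D \right)} = \sqrt{2 D} = \sqrt{2} \sqrt{D}$)
$\frac{2 + X{\left(-5 \right)}}{8 - 7} \cdot 256 = \frac{2 + \sqrt{2} \sqrt{-5}}{8 - 7} \cdot 256 = \frac{2 + \sqrt{2} i \sqrt{5}}{1} \cdot 256 = \left(2 + i \sqrt{10}\right) 1 \cdot 256 = \left(2 + i \sqrt{10}\right) 256 = 512 + 256 i \sqrt{10}$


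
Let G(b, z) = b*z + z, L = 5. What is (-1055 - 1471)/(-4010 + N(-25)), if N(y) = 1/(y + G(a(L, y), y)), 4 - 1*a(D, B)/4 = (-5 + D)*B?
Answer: 1136700/1804501 ≈ 0.62992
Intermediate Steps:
a(D, B) = 16 - 4*B*(-5 + D) (a(D, B) = 16 - 4*(-5 + D)*B = 16 - 4*B*(-5 + D))
G(b, z) = z + b*z
N(y) = 1/(18*y) (N(y) = 1/(y + y*(1 + (16 + 20*y - 4*y*5))) = 1/(y + y*(1 + (16 + 20*y - 20*y))) = 1/(y + y*(1 + 16)) = 1/(y + y*17) = 1/(y + 17*y) = 1/(18*y))
(-1055 - 1471)/(-4010 + N(-25)) = (-1055 - 1471)/(-4010 + (1/18)/(-25)) = -2526/(-4010 + (1/18)*(-1/25)) = -2526/(-4010 - 1/450) = -2526/(-1804501/450) = -2526*(-450/1804501) = 1136700/1804501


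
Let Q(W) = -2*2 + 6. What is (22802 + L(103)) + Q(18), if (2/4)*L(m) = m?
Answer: 23010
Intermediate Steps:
Q(W) = 2 (Q(W) = -4 + 6 = 2)
L(m) = 2*m
(22802 + L(103)) + Q(18) = (22802 + 2*103) + 2 = (22802 + 206) + 2 = 23008 + 2 = 23010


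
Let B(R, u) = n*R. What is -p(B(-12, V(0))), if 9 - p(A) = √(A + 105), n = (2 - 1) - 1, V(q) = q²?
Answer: -9 + √105 ≈ 1.2470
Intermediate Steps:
n = 0 (n = 1 - 1 = 0)
B(R, u) = 0 (B(R, u) = 0*R = 0)
p(A) = 9 - √(105 + A) (p(A) = 9 - √(A + 105) = 9 - √(105 + A))
-p(B(-12, V(0))) = -(9 - √(105 + 0)) = -(9 - √105) = -9 + √105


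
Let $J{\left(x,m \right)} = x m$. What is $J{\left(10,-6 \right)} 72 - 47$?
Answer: $-4367$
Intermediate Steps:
$J{\left(x,m \right)} = m x$
$J{\left(10,-6 \right)} 72 - 47 = \left(-6\right) 10 \cdot 72 - 47 = \left(-60\right) 72 - 47 = -4320 - 47 = -4367$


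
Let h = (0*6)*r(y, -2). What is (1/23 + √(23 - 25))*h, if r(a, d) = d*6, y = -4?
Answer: 0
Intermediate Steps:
r(a, d) = 6*d
h = 0 (h = (0*6)*(6*(-2)) = 0*(-12) = 0)
(1/23 + √(23 - 25))*h = (1/23 + √(23 - 25))*0 = (1/23 + √(-2))*0 = (1/23 + I*√2)*0 = 0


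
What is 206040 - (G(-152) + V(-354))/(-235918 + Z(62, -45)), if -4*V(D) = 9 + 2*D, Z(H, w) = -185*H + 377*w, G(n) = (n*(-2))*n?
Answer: 217868984347/1057412 ≈ 2.0604e+5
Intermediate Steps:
G(n) = -2*n**2 (G(n) = (-2*n)*n = -2*n**2)
V(D) = -9/4 - D/2 (V(D) = -(9 + 2*D)/4 = -9/4 - D/2)
206040 - (G(-152) + V(-354))/(-235918 + Z(62, -45)) = 206040 - (-2*(-152)**2 + (-9/4 - 1/2*(-354)))/(-235918 + (-185*62 + 377*(-45))) = 206040 - (-2*23104 + (-9/4 + 177))/(-235918 + (-11470 - 16965)) = 206040 - (-46208 + 699/4)/(-235918 - 28435) = 206040 - (-184133)/(4*(-264353)) = 206040 - (-184133)*(-1)/(4*264353) = 206040 - 1*184133/1057412 = 206040 - 184133/1057412 = 217868984347/1057412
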